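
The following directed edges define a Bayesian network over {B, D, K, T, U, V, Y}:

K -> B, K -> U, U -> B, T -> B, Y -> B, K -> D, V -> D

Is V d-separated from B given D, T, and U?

No

2 paths connect V and B; each must be blocked for d-separation to hold:
Path 1: V → D ← K → U → B
  U is a chain here and U is conditioned on, so the path is blocked at U.
Path 2: V → D ← K → B
  D is a collider and D is conditioned on, which opens it; K is a fork and K is not conditioned on — no node blocks this path, so it is active.
Because an active path exists, V and B are not d-separated.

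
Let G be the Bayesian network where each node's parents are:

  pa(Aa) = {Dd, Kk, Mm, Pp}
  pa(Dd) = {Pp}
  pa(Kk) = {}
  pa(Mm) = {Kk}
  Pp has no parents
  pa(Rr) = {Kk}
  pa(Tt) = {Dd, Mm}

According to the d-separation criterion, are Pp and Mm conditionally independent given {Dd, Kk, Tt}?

We examine all 6 paths between Pp and Mm:
  1. Pp → Aa ← Kk → Mm — Aa:collider[blocks]; Kk:fork[blocks] ⇒ blocked
  2. Pp → Aa ← Mm — Aa:collider[blocks] ⇒ blocked
  3. Pp → Aa ← Dd → Tt ← Mm — Aa:collider[blocks]; Dd:fork[blocks]; Tt:collider[open] ⇒ blocked
  4. Pp → Dd → Aa ← Kk → Mm — Dd:chain[blocks]; Aa:collider[blocks]; Kk:fork[blocks] ⇒ blocked
  5. Pp → Dd → Aa ← Mm — Dd:chain[blocks]; Aa:collider[blocks] ⇒ blocked
  6. Pp → Dd → Tt ← Mm — Dd:chain[blocks]; Tt:collider[open] ⇒ blocked
Every path is blocked, so Pp and Mm are d-separated given {Dd, Kk, Tt}.

Yes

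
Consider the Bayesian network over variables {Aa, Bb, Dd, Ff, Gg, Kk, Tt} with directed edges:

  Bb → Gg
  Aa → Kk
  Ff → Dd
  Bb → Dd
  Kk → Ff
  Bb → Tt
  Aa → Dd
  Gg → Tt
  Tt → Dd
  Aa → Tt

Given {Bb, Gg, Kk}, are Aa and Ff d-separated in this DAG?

We examine all 5 paths between Aa and Ff:
  1. Aa → Dd ← Ff — Dd:collider[blocks] ⇒ blocked
  2. Aa → Kk → Ff — Kk:chain[blocks] ⇒ blocked
  3. Aa → Tt → Dd ← Ff — Tt:chain[open]; Dd:collider[blocks] ⇒ blocked
  4. Aa → Tt ← Gg ← Bb → Dd ← Ff — Tt:collider[blocks]; Gg:chain[blocks]; Bb:fork[blocks]; Dd:collider[blocks] ⇒ blocked
  5. Aa → Tt ← Bb → Dd ← Ff — Tt:collider[blocks]; Bb:fork[blocks]; Dd:collider[blocks] ⇒ blocked
All paths are blocked; Aa ⊥ Ff | {Bb, Gg, Kk} holds.

Yes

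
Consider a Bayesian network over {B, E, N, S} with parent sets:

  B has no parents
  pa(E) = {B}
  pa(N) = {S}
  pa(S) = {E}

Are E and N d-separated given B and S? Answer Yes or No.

The only undirected path from E to N is:
  1. E → S → N — S:chain[blocks] ⇒ blocked
All paths are blocked; E ⊥ N | {B, S} holds.

Yes — E and N are d-separated given {B, S}.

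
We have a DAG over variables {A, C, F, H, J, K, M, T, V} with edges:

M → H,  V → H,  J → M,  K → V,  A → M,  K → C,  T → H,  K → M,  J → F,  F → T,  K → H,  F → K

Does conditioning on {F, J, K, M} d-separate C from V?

Yes

Enumerating the 6 paths from C to V and testing each for blocking by {F, J, K, M}:
  1. C ← K → H ← V — K:fork[blocks]; H:collider[blocks] ⇒ blocked
  2. C ← K ← F ← J → M → H ← V — K:chain[blocks]; F:chain[blocks]; J:fork[blocks]; M:chain[blocks]; H:collider[blocks] ⇒ blocked
  3. C ← K ← F → T → H ← V — K:chain[blocks]; F:fork[blocks]; T:chain[open]; H:collider[blocks] ⇒ blocked
  4. C ← K → V — K:fork[blocks] ⇒ blocked
  5. C ← K → M → H ← V — K:fork[blocks]; M:chain[blocks]; H:collider[blocks] ⇒ blocked
  6. C ← K → M ← J → F → T → H ← V — K:fork[blocks]; M:collider[open]; J:fork[blocks]; F:chain[blocks]; T:chain[open]; H:collider[blocks] ⇒ blocked
Since every path is blocked, d-separation holds.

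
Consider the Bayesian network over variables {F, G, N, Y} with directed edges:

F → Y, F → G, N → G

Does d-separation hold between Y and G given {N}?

No

Only one path connects Y and G:
Path 1: Y ← F → G
  F is a fork and F is not conditioned on — no node blocks this path, so it is active.
Because an active path exists, Y and G are not d-separated.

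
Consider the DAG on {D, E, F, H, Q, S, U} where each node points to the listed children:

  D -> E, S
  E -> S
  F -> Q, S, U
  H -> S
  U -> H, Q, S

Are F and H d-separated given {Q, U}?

We examine all 6 paths between F and H:
Path 1: F → Q ← U → H
  U is a fork here and U is conditioned on, so the path is blocked at U.
Path 2: F → Q ← U → S ← H
  U is a fork here and U is conditioned on, so the path is blocked at U.
Path 3: F → S ← H
  S is a collider here and neither S nor any of its descendants is conditioned on, so the collider stays closed — the path is blocked at S.
Path 4: F → S ← U → H
  S is a collider here and neither S nor any of its descendants is conditioned on, so the collider stays closed — the path is blocked at S.
Path 5: F → U → H
  U is a chain here and U is conditioned on, so the path is blocked at U.
Path 6: F → U → S ← H
  U is a chain here and U is conditioned on, so the path is blocked at U.
Every path is blocked, so F and H are d-separated given {Q, U}.

Yes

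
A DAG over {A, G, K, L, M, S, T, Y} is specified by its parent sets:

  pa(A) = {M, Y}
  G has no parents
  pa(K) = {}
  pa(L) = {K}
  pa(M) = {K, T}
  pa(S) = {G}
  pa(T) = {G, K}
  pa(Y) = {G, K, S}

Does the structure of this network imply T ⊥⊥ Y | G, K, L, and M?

Yes

There are 6 undirected paths between T and Y; checking each against the conditioning set {G, K, L, M}:
Path 1: T ← G → Y
  G is a fork here and G is conditioned on, so the path is blocked at G.
Path 2: T ← G → S → Y
  G is a fork here and G is conditioned on, so the path is blocked at G.
Path 3: T ← K → Y
  K is a fork here and K is conditioned on, so the path is blocked at K.
Path 4: T ← K → M → A ← Y
  K is a fork here and K is conditioned on, so the path is blocked at K.
Path 5: T → M → A ← Y
  M is a chain here and M is conditioned on, so the path is blocked at M.
Path 6: T → M ← K → Y
  K is a fork here and K is conditioned on, so the path is blocked at K.
Every path is blocked, so T and Y are d-separated given {G, K, L, M}.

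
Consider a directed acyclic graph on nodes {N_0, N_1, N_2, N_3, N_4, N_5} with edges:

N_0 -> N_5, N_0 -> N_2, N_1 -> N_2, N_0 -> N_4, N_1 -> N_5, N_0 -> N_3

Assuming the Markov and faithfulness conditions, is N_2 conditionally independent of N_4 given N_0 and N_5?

We examine all 2 paths between N_2 and N_4:
Path 1: N_2 ← N_1 → N_5 ← N_0 → N_4
  N_0 is a fork here and N_0 is conditioned on, so the path is blocked at N_0.
Path 2: N_2 ← N_0 → N_4
  N_0 is a fork here and N_0 is conditioned on, so the path is blocked at N_0.
All paths are blocked; N_2 ⊥ N_4 | {N_0, N_5} holds.

Yes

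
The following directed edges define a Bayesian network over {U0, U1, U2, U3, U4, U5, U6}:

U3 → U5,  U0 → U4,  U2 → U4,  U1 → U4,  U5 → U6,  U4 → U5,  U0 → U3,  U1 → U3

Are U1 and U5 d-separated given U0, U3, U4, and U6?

Yes

4 paths connect U1 and U5; each must be blocked for d-separation to hold:
Path 1: U1 → U4 → U5
  U4 is a chain here and U4 is conditioned on, so the path is blocked at U4.
Path 2: U1 → U4 ← U0 → U3 → U5
  U0 is a fork here and U0 is conditioned on, so the path is blocked at U0.
Path 3: U1 → U3 → U5
  U3 is a chain here and U3 is conditioned on, so the path is blocked at U3.
Path 4: U1 → U3 ← U0 → U4 → U5
  U0 is a fork here and U0 is conditioned on, so the path is blocked at U0.
Since every path is blocked, d-separation holds.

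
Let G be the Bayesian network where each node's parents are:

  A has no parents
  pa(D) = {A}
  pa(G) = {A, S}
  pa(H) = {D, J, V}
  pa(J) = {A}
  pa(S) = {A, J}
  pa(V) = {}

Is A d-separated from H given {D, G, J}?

Yes — A and H are d-separated given {D, G, J}.

There are 4 undirected paths between A and H; checking each against the conditioning set {D, G, J}:
  1. A → S ← J → H — S:collider[open]; J:fork[blocks] ⇒ blocked
  2. A → D → H — D:chain[blocks] ⇒ blocked
  3. A → J → H — J:chain[blocks] ⇒ blocked
  4. A → G ← S ← J → H — G:collider[open]; S:chain[open]; J:fork[blocks] ⇒ blocked
Since every path is blocked, d-separation holds.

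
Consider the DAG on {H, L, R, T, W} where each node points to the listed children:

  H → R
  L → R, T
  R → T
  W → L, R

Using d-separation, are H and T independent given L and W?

We examine all 3 paths between H and T:
  1. H → R ← L → T — R:collider[blocks]; L:fork[blocks] ⇒ blocked
  2. H → R ← W → L → T — R:collider[blocks]; W:fork[blocks]; L:chain[blocks] ⇒ blocked
  3. H → R → T — R:chain[open] ⇒ active
Since the path H → R → T is active, H and T are not d-separated given {L, W}.

No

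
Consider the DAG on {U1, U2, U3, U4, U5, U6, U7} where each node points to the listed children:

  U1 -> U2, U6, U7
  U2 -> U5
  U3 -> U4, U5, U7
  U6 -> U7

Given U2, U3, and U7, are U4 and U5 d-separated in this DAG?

3 paths connect U4 and U5; each must be blocked for d-separation to hold:
  1. U4 ← U3 → U5 — U3:fork[blocks] ⇒ blocked
  2. U4 ← U3 → U7 ← U1 → U2 → U5 — U3:fork[blocks]; U7:collider[open]; U1:fork[open]; U2:chain[blocks] ⇒ blocked
  3. U4 ← U3 → U7 ← U6 ← U1 → U2 → U5 — U3:fork[blocks]; U7:collider[open]; U6:chain[open]; U1:fork[open]; U2:chain[blocks] ⇒ blocked
Every path is blocked, so U4 and U5 are d-separated given {U2, U3, U7}.

Yes — U4 and U5 are d-separated given {U2, U3, U7}.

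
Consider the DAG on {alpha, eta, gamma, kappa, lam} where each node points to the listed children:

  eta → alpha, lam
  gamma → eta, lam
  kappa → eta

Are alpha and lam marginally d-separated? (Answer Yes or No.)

Enumerating the 2 paths from alpha to lam and testing each for blocking by ∅:
Path 1: alpha ← eta → lam
  eta is a fork and eta is not conditioned on — no node blocks this path, so it is active.
Path 2: alpha ← eta ← gamma → lam
  eta is a chain and eta is not conditioned on; gamma is a fork and gamma is not conditioned on — no node blocks this path, so it is active.
Since the path alpha ← eta → lam is active, alpha and lam are not d-separated given ∅.

No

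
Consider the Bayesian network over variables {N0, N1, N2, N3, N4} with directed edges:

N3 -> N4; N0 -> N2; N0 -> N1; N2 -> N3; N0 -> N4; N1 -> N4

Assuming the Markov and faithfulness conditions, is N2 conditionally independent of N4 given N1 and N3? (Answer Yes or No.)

We examine all 3 paths between N2 and N4:
Path 1: N2 ← N0 → N1 → N4
  N1 is a chain here and N1 is conditioned on, so the path is blocked at N1.
Path 2: N2 ← N0 → N4
  N0 is a fork and N0 is not conditioned on — no node blocks this path, so it is active.
Path 3: N2 → N3 → N4
  N3 is a chain here and N3 is conditioned on, so the path is blocked at N3.
Since the path N2 ← N0 → N4 is active, N2 and N4 are not d-separated given {N1, N3}.

No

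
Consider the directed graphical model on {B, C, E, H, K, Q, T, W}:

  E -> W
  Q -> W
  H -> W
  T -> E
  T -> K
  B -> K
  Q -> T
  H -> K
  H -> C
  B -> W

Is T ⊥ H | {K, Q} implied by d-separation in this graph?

Enumerating the 6 paths from T to H and testing each for blocking by {K, Q}:
Path 1: T ← Q → W ← B → K ← H
  Q is a fork here and Q is conditioned on, so the path is blocked at Q.
Path 2: T ← Q → W ← H
  Q is a fork here and Q is conditioned on, so the path is blocked at Q.
Path 3: T → E → W ← B → K ← H
  W is a collider here and neither W nor any of its descendants is conditioned on, so the collider stays closed — the path is blocked at W.
Path 4: T → E → W ← H
  W is a collider here and neither W nor any of its descendants is conditioned on, so the collider stays closed — the path is blocked at W.
Path 5: T → K ← B → W ← H
  W is a collider here and neither W nor any of its descendants is conditioned on, so the collider stays closed — the path is blocked at W.
Path 6: T → K ← H
  K is a collider and K is conditioned on, which opens it — no node blocks this path, so it is active.
Since the path T → K ← H is active, T and H are not d-separated given {K, Q}.

No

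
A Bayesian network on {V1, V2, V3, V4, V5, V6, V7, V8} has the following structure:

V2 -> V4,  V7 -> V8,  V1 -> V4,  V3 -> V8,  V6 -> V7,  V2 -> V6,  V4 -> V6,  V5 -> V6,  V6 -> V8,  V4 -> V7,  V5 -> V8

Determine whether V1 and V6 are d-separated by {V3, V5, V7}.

There are 5 undirected paths between V1 and V6; checking each against the conditioning set {V3, V5, V7}:
  1. V1 → V4 → V7 ← V6 — V4:chain[open]; V7:collider[open] ⇒ active
  2. V1 → V4 → V7 → V8 ← V5 → V6 — V4:chain[open]; V7:chain[blocks]; V8:collider[blocks]; V5:fork[blocks] ⇒ blocked
  3. V1 → V4 → V7 → V8 ← V6 — V4:chain[open]; V7:chain[blocks]; V8:collider[blocks] ⇒ blocked
  4. V1 → V4 → V6 — V4:chain[open] ⇒ active
  5. V1 → V4 ← V2 → V6 — V4:collider[open]; V2:fork[open] ⇒ active
At least one path is unblocked, so d-separation fails.

No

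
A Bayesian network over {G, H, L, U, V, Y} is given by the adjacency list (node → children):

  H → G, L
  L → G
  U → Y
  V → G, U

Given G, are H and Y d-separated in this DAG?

No

2 paths connect H and Y; each must be blocked for d-separation to hold:
  1. H → G ← V → U → Y — G:collider[open]; V:fork[open]; U:chain[open] ⇒ active
  2. H → L → G ← V → U → Y — L:chain[open]; G:collider[open]; V:fork[open]; U:chain[open] ⇒ active
Because an active path exists, H and Y are not d-separated.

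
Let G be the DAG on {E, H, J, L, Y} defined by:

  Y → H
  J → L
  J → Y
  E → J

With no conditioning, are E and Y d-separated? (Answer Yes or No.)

The only undirected path from E to Y is:
  1. E → J → Y — J:chain[open] ⇒ active
At least one path is unblocked, so d-separation fails.

No — E and Y are not d-separated given ∅.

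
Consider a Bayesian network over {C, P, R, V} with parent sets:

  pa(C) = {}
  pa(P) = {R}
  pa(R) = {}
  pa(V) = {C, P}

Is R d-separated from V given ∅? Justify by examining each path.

The only undirected path from R to V is:
  1. R → P → V — P:chain[open] ⇒ active
At least one path is unblocked, so d-separation fails.

No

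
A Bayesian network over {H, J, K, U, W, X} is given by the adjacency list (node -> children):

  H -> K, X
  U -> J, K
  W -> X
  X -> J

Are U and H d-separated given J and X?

Enumerating the 2 paths from U to H and testing each for blocking by {J, X}:
Path 1: U → K ← H
  K is a collider here and neither K nor any of its descendants is conditioned on, so the collider stays closed — the path is blocked at K.
Path 2: U → J ← X ← H
  X is a chain here and X is conditioned on, so the path is blocked at X.
All paths are blocked; U ⊥ H | {J, X} holds.

Yes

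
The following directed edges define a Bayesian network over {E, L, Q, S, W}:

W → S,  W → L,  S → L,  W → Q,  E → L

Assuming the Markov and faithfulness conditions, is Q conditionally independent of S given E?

2 paths connect Q and S; each must be blocked for d-separation to hold:
Path 1: Q ← W → S
  W is a fork and W is not conditioned on — no node blocks this path, so it is active.
Path 2: Q ← W → L ← S
  L is a collider here and neither L nor any of its descendants is conditioned on, so the collider stays closed — the path is blocked at L.
Since the path Q ← W → S is active, Q and S are not d-separated given {E}.

No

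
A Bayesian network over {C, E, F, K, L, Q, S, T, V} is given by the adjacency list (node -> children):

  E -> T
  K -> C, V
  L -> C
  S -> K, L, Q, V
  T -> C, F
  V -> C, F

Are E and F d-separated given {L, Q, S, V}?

No — E and F are not d-separated given {L, Q, S, V}.

There are 6 undirected paths between E and F; checking each against the conditioning set {L, Q, S, V}:
Path 1: E → T → F
  T is a chain and T is not conditioned on — no node blocks this path, so it is active.
Path 2: E → T → C ← L ← S → V → F
  C is a collider here and neither C nor any of its descendants is conditioned on, so the collider stays closed — the path is blocked at C.
Path 3: E → T → C ← L ← S → K → V → F
  C is a collider here and neither C nor any of its descendants is conditioned on, so the collider stays closed — the path is blocked at C.
Path 4: E → T → C ← V → F
  C is a collider here and neither C nor any of its descendants is conditioned on, so the collider stays closed — the path is blocked at C.
Path 5: E → T → C ← K ← S → V → F
  C is a collider here and neither C nor any of its descendants is conditioned on, so the collider stays closed — the path is blocked at C.
Path 6: E → T → C ← K → V → F
  C is a collider here and neither C nor any of its descendants is conditioned on, so the collider stays closed — the path is blocked at C.
Since the path E → T → F is active, E and F are not d-separated given {L, Q, S, V}.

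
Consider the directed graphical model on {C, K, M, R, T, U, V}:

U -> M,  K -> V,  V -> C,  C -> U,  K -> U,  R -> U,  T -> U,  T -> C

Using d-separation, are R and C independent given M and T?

3 paths connect R and C; each must be blocked for d-separation to hold:
Path 1: R → U ← C
  U is a collider and its descendant M is conditioned on, which opens it — no node blocks this path, so it is active.
Path 2: R → U ← K → V → C
  U is a collider and its descendant M is conditioned on, which opens it; K is a fork and K is not conditioned on; V is a chain and V is not conditioned on — no node blocks this path, so it is active.
Path 3: R → U ← T → C
  T is a fork here and T is conditioned on, so the path is blocked at T.
Since the path R → U ← C is active, R and C are not d-separated given {M, T}.

No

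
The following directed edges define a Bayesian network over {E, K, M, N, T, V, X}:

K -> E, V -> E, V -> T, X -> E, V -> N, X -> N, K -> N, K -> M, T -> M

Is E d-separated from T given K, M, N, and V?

6 paths connect E and T; each must be blocked for d-separation to hold:
  1. E ← X → N ← V → T — X:fork[open]; N:collider[open]; V:fork[blocks] ⇒ blocked
  2. E ← X → N ← K → M ← T — X:fork[open]; N:collider[open]; K:fork[blocks]; M:collider[open] ⇒ blocked
  3. E ← V → T — V:fork[blocks] ⇒ blocked
  4. E ← V → N ← K → M ← T — V:fork[blocks]; N:collider[open]; K:fork[blocks]; M:collider[open] ⇒ blocked
  5. E ← K → M ← T — K:fork[blocks]; M:collider[open] ⇒ blocked
  6. E ← K → N ← V → T — K:fork[blocks]; N:collider[open]; V:fork[blocks] ⇒ blocked
Since every path is blocked, d-separation holds.

Yes — E and T are d-separated given {K, M, N, V}.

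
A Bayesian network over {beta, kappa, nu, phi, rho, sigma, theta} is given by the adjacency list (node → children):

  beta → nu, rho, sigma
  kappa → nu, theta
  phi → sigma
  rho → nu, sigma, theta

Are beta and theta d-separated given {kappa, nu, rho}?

We examine all 6 paths between beta and theta:
Path 1: beta → nu ← rho → theta
  rho is a fork here and rho is conditioned on, so the path is blocked at rho.
Path 2: beta → nu ← kappa → theta
  kappa is a fork here and kappa is conditioned on, so the path is blocked at kappa.
Path 3: beta → sigma ← rho → theta
  sigma is a collider here and neither sigma nor any of its descendants is conditioned on, so the collider stays closed — the path is blocked at sigma.
Path 4: beta → sigma ← rho → nu ← kappa → theta
  sigma is a collider here and neither sigma nor any of its descendants is conditioned on, so the collider stays closed — the path is blocked at sigma.
Path 5: beta → rho → theta
  rho is a chain here and rho is conditioned on, so the path is blocked at rho.
Path 6: beta → rho → nu ← kappa → theta
  rho is a chain here and rho is conditioned on, so the path is blocked at rho.
Since every path is blocked, d-separation holds.

Yes — beta and theta are d-separated given {kappa, nu, rho}.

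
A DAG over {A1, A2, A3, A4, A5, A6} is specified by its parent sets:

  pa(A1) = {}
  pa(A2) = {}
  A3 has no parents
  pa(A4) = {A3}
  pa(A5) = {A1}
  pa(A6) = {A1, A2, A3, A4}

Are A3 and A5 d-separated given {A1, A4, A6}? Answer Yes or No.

We examine all 2 paths between A3 and A5:
Path 1: A3 → A6 ← A1 → A5
  A1 is a fork here and A1 is conditioned on, so the path is blocked at A1.
Path 2: A3 → A4 → A6 ← A1 → A5
  A4 is a chain here and A4 is conditioned on, so the path is blocked at A4.
Every path is blocked, so A3 and A5 are d-separated given {A1, A4, A6}.

Yes — A3 and A5 are d-separated given {A1, A4, A6}.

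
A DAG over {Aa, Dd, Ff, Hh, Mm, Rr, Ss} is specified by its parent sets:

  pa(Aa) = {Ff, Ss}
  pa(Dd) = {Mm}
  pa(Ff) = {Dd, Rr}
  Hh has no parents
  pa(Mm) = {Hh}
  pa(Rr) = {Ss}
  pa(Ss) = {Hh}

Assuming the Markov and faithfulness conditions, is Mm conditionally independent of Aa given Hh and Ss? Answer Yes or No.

4 paths connect Mm and Aa; each must be blocked for d-separation to hold:
Path 1: Mm → Dd → Ff ← Rr ← Ss → Aa
  Ff is a collider here and neither Ff nor any of its descendants is conditioned on, so the collider stays closed — the path is blocked at Ff.
Path 2: Mm → Dd → Ff → Aa
  Dd is a chain and Dd is not conditioned on; Ff is a chain and Ff is not conditioned on — no node blocks this path, so it is active.
Path 3: Mm ← Hh → Ss → Rr → Ff → Aa
  Hh is a fork here and Hh is conditioned on, so the path is blocked at Hh.
Path 4: Mm ← Hh → Ss → Aa
  Hh is a fork here and Hh is conditioned on, so the path is blocked at Hh.
At least one path is unblocked, so d-separation fails.

No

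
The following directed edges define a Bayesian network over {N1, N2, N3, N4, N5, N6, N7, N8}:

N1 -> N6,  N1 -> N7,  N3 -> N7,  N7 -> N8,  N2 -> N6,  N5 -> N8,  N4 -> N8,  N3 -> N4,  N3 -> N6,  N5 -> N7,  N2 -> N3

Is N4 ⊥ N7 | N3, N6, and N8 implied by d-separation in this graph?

There are 5 undirected paths between N4 and N7; checking each against the conditioning set {N3, N6, N8}:
  1. N4 → N8 ← N7 — N8:collider[open] ⇒ active
  2. N4 → N8 ← N5 → N7 — N8:collider[open]; N5:fork[open] ⇒ active
  3. N4 ← N3 → N7 — N3:fork[blocks] ⇒ blocked
  4. N4 ← N3 ← N2 → N6 ← N1 → N7 — N3:chain[blocks]; N2:fork[open]; N6:collider[open]; N1:fork[open] ⇒ blocked
  5. N4 ← N3 → N6 ← N1 → N7 — N3:fork[blocks]; N6:collider[open]; N1:fork[open] ⇒ blocked
Since the path N4 → N8 ← N7 is active, N4 and N7 are not d-separated given {N3, N6, N8}.

No — N4 and N7 are not d-separated given {N3, N6, N8}.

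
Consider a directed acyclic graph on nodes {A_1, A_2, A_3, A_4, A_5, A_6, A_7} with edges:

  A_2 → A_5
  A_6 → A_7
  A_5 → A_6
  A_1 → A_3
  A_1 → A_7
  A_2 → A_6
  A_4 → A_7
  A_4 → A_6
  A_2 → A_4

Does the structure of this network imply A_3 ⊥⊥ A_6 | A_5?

Yes

4 paths connect A_3 and A_6; each must be blocked for d-separation to hold:
Path 1: A_3 ← A_1 → A_7 ← A_4 ← A_2 → A_6
  A_7 is a collider here and neither A_7 nor any of its descendants is conditioned on, so the collider stays closed — the path is blocked at A_7.
Path 2: A_3 ← A_1 → A_7 ← A_4 ← A_2 → A_5 → A_6
  A_7 is a collider here and neither A_7 nor any of its descendants is conditioned on, so the collider stays closed — the path is blocked at A_7.
Path 3: A_3 ← A_1 → A_7 ← A_4 → A_6
  A_7 is a collider here and neither A_7 nor any of its descendants is conditioned on, so the collider stays closed — the path is blocked at A_7.
Path 4: A_3 ← A_1 → A_7 ← A_6
  A_7 is a collider here and neither A_7 nor any of its descendants is conditioned on, so the collider stays closed — the path is blocked at A_7.
All paths are blocked; A_3 ⊥ A_6 | {A_5} holds.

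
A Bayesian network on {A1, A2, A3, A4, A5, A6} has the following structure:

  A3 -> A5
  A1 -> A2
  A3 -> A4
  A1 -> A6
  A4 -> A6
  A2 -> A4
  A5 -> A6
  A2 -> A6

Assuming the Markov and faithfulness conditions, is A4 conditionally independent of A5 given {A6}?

There are 4 undirected paths between A4 and A5; checking each against the conditioning set {A6}:
Path 1: A4 ← A2 → A6 ← A5
  A2 is a fork and A2 is not conditioned on; A6 is a collider and A6 is conditioned on, which opens it — no node blocks this path, so it is active.
Path 2: A4 ← A2 ← A1 → A6 ← A5
  A2 is a chain and A2 is not conditioned on; A1 is a fork and A1 is not conditioned on; A6 is a collider and A6 is conditioned on, which opens it — no node blocks this path, so it is active.
Path 3: A4 → A6 ← A5
  A6 is a collider and A6 is conditioned on, which opens it — no node blocks this path, so it is active.
Path 4: A4 ← A3 → A5
  A3 is a fork and A3 is not conditioned on — no node blocks this path, so it is active.
Since the path A4 ← A2 → A6 ← A5 is active, A4 and A5 are not d-separated given {A6}.

No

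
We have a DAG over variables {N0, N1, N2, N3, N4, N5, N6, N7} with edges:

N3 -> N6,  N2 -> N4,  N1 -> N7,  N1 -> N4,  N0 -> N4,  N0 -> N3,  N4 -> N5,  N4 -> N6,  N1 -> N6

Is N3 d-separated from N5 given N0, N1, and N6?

No

3 paths connect N3 and N5; each must be blocked for d-separation to hold:
Path 1: N3 → N6 ← N4 → N5
  N6 is a collider and N6 is conditioned on, which opens it; N4 is a fork and N4 is not conditioned on — no node blocks this path, so it is active.
Path 2: N3 → N6 ← N1 → N4 → N5
  N1 is a fork here and N1 is conditioned on, so the path is blocked at N1.
Path 3: N3 ← N0 → N4 → N5
  N0 is a fork here and N0 is conditioned on, so the path is blocked at N0.
At least one path is unblocked, so d-separation fails.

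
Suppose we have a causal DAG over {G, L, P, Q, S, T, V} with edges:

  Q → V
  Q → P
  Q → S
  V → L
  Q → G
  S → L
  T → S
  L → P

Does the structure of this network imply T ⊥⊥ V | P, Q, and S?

Enumerating the 4 paths from T to V and testing each for blocking by {P, Q, S}:
Path 1: T → S ← Q → P ← L ← V
  Q is a fork here and Q is conditioned on, so the path is blocked at Q.
Path 2: T → S ← Q → V
  Q is a fork here and Q is conditioned on, so the path is blocked at Q.
Path 3: T → S → L → P ← Q → V
  S is a chain here and S is conditioned on, so the path is blocked at S.
Path 4: T → S → L ← V
  S is a chain here and S is conditioned on, so the path is blocked at S.
All paths are blocked; T ⊥ V | {P, Q, S} holds.

Yes — T and V are d-separated given {P, Q, S}.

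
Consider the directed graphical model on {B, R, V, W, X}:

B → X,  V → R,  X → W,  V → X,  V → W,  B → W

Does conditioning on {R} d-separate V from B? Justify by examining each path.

Yes

Enumerating the 4 paths from V to B and testing each for blocking by {R}:
Path 1: V → W ← X ← B
  W is a collider here and neither W nor any of its descendants is conditioned on, so the collider stays closed — the path is blocked at W.
Path 2: V → W ← B
  W is a collider here and neither W nor any of its descendants is conditioned on, so the collider stays closed — the path is blocked at W.
Path 3: V → X → W ← B
  W is a collider here and neither W nor any of its descendants is conditioned on, so the collider stays closed — the path is blocked at W.
Path 4: V → X ← B
  X is a collider here and neither X nor any of its descendants is conditioned on, so the collider stays closed — the path is blocked at X.
Since every path is blocked, d-separation holds.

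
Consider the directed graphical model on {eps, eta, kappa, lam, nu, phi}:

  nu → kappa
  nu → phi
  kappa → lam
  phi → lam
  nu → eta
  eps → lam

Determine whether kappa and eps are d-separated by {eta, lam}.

No — kappa and eps are not d-separated given {eta, lam}.

Enumerating the 2 paths from kappa to eps and testing each for blocking by {eta, lam}:
  1. kappa ← nu → phi → lam ← eps — nu:fork[open]; phi:chain[open]; lam:collider[open] ⇒ active
  2. kappa → lam ← eps — lam:collider[open] ⇒ active
Since the path kappa ← nu → phi → lam ← eps is active, kappa and eps are not d-separated given {eta, lam}.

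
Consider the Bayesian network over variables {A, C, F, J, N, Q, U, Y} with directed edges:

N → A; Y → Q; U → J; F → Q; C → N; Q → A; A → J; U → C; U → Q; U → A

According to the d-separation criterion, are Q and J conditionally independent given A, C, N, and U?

6 paths connect Q and J; each must be blocked for d-separation to hold:
  1. Q → A ← N ← C ← U → J — A:collider[open]; N:chain[blocks]; C:chain[blocks]; U:fork[blocks] ⇒ blocked
  2. Q → A → J — A:chain[blocks] ⇒ blocked
  3. Q → A ← U → J — A:collider[open]; U:fork[blocks] ⇒ blocked
  4. Q ← U → C → N → A → J — U:fork[blocks]; C:chain[blocks]; N:chain[blocks]; A:chain[blocks] ⇒ blocked
  5. Q ← U → J — U:fork[blocks] ⇒ blocked
  6. Q ← U → A → J — U:fork[blocks]; A:chain[blocks] ⇒ blocked
Every path is blocked, so Q and J are d-separated given {A, C, N, U}.

Yes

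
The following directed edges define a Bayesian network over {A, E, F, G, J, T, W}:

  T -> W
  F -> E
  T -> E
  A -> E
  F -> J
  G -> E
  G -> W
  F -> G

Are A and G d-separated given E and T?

No — A and G are not d-separated given {E, T}.

Enumerating the 3 paths from A to G and testing each for blocking by {E, T}:
  1. A → E ← G — E:collider[open] ⇒ active
  2. A → E ← T → W ← G — E:collider[open]; T:fork[blocks]; W:collider[blocks] ⇒ blocked
  3. A → E ← F → G — E:collider[open]; F:fork[open] ⇒ active
Since the path A → E ← G is active, A and G are not d-separated given {E, T}.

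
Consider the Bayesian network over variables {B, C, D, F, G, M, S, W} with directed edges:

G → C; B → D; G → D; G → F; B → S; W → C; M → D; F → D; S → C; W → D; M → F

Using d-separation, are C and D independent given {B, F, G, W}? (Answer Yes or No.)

We examine all 5 paths between C and D:
Path 1: C ← S ← B → D
  B is a fork here and B is conditioned on, so the path is blocked at B.
Path 2: C ← G → F → D
  G is a fork here and G is conditioned on, so the path is blocked at G.
Path 3: C ← G → F ← M → D
  G is a fork here and G is conditioned on, so the path is blocked at G.
Path 4: C ← G → D
  G is a fork here and G is conditioned on, so the path is blocked at G.
Path 5: C ← W → D
  W is a fork here and W is conditioned on, so the path is blocked at W.
Every path is blocked, so C and D are d-separated given {B, F, G, W}.

Yes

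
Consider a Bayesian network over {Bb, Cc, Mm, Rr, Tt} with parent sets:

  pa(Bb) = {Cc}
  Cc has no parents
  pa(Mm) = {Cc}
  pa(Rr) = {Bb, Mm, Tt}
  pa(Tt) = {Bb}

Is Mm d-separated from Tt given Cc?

Yes

We examine all 4 paths between Mm and Tt:
Path 1: Mm ← Cc → Bb → Tt
  Cc is a fork here and Cc is conditioned on, so the path is blocked at Cc.
Path 2: Mm ← Cc → Bb → Rr ← Tt
  Cc is a fork here and Cc is conditioned on, so the path is blocked at Cc.
Path 3: Mm → Rr ← Bb → Tt
  Rr is a collider here and neither Rr nor any of its descendants is conditioned on, so the collider stays closed — the path is blocked at Rr.
Path 4: Mm → Rr ← Tt
  Rr is a collider here and neither Rr nor any of its descendants is conditioned on, so the collider stays closed — the path is blocked at Rr.
Since every path is blocked, d-separation holds.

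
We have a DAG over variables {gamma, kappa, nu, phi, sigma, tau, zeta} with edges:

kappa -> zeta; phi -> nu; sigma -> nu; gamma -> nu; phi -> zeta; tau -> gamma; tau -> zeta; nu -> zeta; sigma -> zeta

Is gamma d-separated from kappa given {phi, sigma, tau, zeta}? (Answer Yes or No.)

No

There are 4 undirected paths between gamma and kappa; checking each against the conditioning set {phi, sigma, tau, zeta}:
Path 1: gamma → nu ← sigma → zeta ← kappa
  sigma is a fork here and sigma is conditioned on, so the path is blocked at sigma.
Path 2: gamma → nu → zeta ← kappa
  nu is a chain and nu is not conditioned on; zeta is a collider and zeta is conditioned on, which opens it — no node blocks this path, so it is active.
Path 3: gamma → nu ← phi → zeta ← kappa
  phi is a fork here and phi is conditioned on, so the path is blocked at phi.
Path 4: gamma ← tau → zeta ← kappa
  tau is a fork here and tau is conditioned on, so the path is blocked at tau.
At least one path is unblocked, so d-separation fails.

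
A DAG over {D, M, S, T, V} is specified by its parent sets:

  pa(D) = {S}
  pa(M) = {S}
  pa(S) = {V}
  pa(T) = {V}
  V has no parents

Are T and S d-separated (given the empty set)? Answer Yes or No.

No

There is one path between T and S:
Path 1: T ← V → S
  V is a fork and V is not conditioned on — no node blocks this path, so it is active.
Since the path T ← V → S is active, T and S are not d-separated given ∅.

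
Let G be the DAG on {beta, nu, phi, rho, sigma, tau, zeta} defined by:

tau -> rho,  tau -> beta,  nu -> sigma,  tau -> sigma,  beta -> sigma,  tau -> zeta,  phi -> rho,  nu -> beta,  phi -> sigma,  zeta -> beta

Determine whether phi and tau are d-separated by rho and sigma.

No

6 paths connect phi and tau; each must be blocked for d-separation to hold:
  1. phi → sigma ← tau — sigma:collider[open] ⇒ active
  2. phi → sigma ← nu → beta ← tau — sigma:collider[open]; nu:fork[open]; beta:collider[open] ⇒ active
  3. phi → sigma ← nu → beta ← zeta ← tau — sigma:collider[open]; nu:fork[open]; beta:collider[open]; zeta:chain[open] ⇒ active
  4. phi → sigma ← beta ← tau — sigma:collider[open]; beta:chain[open] ⇒ active
  5. phi → sigma ← beta ← zeta ← tau — sigma:collider[open]; beta:chain[open]; zeta:chain[open] ⇒ active
  6. phi → rho ← tau — rho:collider[open] ⇒ active
At least one path is unblocked, so d-separation fails.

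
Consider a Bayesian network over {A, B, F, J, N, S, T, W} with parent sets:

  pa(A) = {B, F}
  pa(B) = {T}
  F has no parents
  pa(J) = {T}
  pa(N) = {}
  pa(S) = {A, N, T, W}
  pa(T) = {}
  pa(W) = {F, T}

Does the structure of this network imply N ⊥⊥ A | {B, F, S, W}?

5 paths connect N and A; each must be blocked for d-separation to hold:
Path 1: N → S ← T → B → A
  B is a chain here and B is conditioned on, so the path is blocked at B.
Path 2: N → S ← T → W ← F → A
  F is a fork here and F is conditioned on, so the path is blocked at F.
Path 3: N → S ← W ← T → B → A
  W is a chain here and W is conditioned on, so the path is blocked at W.
Path 4: N → S ← W ← F → A
  W is a chain here and W is conditioned on, so the path is blocked at W.
Path 5: N → S ← A
  S is a collider and S is conditioned on, which opens it — no node blocks this path, so it is active.
At least one path is unblocked, so d-separation fails.

No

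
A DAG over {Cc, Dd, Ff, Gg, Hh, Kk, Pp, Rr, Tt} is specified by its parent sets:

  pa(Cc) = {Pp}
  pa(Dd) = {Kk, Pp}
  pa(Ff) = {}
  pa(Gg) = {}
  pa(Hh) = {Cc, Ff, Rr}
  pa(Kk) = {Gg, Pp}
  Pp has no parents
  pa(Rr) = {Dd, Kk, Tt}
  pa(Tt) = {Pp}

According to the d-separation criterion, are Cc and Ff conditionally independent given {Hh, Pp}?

No — Cc and Ff are not d-separated given {Hh, Pp}.

We examine all 6 paths between Cc and Ff:
Path 1: Cc ← Pp → Tt → Rr → Hh ← Ff
  Pp is a fork here and Pp is conditioned on, so the path is blocked at Pp.
Path 2: Cc ← Pp → Kk → Dd → Rr → Hh ← Ff
  Pp is a fork here and Pp is conditioned on, so the path is blocked at Pp.
Path 3: Cc ← Pp → Kk → Rr → Hh ← Ff
  Pp is a fork here and Pp is conditioned on, so the path is blocked at Pp.
Path 4: Cc ← Pp → Dd ← Kk → Rr → Hh ← Ff
  Pp is a fork here and Pp is conditioned on, so the path is blocked at Pp.
Path 5: Cc ← Pp → Dd → Rr → Hh ← Ff
  Pp is a fork here and Pp is conditioned on, so the path is blocked at Pp.
Path 6: Cc → Hh ← Ff
  Hh is a collider and Hh is conditioned on, which opens it — no node blocks this path, so it is active.
Since the path Cc → Hh ← Ff is active, Cc and Ff are not d-separated given {Hh, Pp}.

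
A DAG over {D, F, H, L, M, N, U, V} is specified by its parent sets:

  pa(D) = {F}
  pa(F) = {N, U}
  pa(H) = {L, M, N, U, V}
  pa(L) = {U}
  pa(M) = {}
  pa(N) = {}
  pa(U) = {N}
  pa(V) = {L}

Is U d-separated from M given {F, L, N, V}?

We examine all 5 paths between U and M:
  1. U → L → V → H ← M — L:chain[blocks]; V:chain[blocks]; H:collider[blocks] ⇒ blocked
  2. U → L → H ← M — L:chain[blocks]; H:collider[blocks] ⇒ blocked
  3. U → H ← M — H:collider[blocks] ⇒ blocked
  4. U ← N → H ← M — N:fork[blocks]; H:collider[blocks] ⇒ blocked
  5. U → F ← N → H ← M — F:collider[open]; N:fork[blocks]; H:collider[blocks] ⇒ blocked
Every path is blocked, so U and M are d-separated given {F, L, N, V}.

Yes — U and M are d-separated given {F, L, N, V}.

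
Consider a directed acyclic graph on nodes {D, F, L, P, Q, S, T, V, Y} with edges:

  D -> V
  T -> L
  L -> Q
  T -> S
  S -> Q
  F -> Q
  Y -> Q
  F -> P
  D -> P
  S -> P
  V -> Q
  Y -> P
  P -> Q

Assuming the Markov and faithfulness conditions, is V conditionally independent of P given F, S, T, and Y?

There are 6 undirected paths between V and P; checking each against the conditioning set {F, S, T, Y}:
  1. V ← D → P — D:fork[open] ⇒ active
  2. V → Q ← P — Q:collider[blocks] ⇒ blocked
  3. V → Q ← L ← T → S → P — Q:collider[blocks]; L:chain[open]; T:fork[blocks]; S:chain[blocks] ⇒ blocked
  4. V → Q ← Y → P — Q:collider[blocks]; Y:fork[blocks] ⇒ blocked
  5. V → Q ← F → P — Q:collider[blocks]; F:fork[blocks] ⇒ blocked
  6. V → Q ← S → P — Q:collider[blocks]; S:fork[blocks] ⇒ blocked
Because an active path exists, V and P are not d-separated.

No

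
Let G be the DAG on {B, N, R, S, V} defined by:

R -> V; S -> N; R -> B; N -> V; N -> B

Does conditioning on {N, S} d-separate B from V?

No — B and V are not d-separated given {N, S}.

We examine all 2 paths between B and V:
  1. B ← N → V — N:fork[blocks] ⇒ blocked
  2. B ← R → V — R:fork[open] ⇒ active
At least one path is unblocked, so d-separation fails.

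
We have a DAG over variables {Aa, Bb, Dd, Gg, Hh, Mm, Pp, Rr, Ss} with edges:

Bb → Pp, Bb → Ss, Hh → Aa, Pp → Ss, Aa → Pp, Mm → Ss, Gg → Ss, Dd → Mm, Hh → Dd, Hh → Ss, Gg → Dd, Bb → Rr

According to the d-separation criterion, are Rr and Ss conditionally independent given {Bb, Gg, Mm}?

5 paths connect Rr and Ss; each must be blocked for d-separation to hold:
Path 1: Rr ← Bb → Ss
  Bb is a fork here and Bb is conditioned on, so the path is blocked at Bb.
Path 2: Rr ← Bb → Pp ← Aa ← Hh → Dd ← Gg → Ss
  Bb is a fork here and Bb is conditioned on, so the path is blocked at Bb.
Path 3: Rr ← Bb → Pp ← Aa ← Hh → Dd → Mm → Ss
  Bb is a fork here and Bb is conditioned on, so the path is blocked at Bb.
Path 4: Rr ← Bb → Pp ← Aa ← Hh → Ss
  Bb is a fork here and Bb is conditioned on, so the path is blocked at Bb.
Path 5: Rr ← Bb → Pp → Ss
  Bb is a fork here and Bb is conditioned on, so the path is blocked at Bb.
Every path is blocked, so Rr and Ss are d-separated given {Bb, Gg, Mm}.

Yes — Rr and Ss are d-separated given {Bb, Gg, Mm}.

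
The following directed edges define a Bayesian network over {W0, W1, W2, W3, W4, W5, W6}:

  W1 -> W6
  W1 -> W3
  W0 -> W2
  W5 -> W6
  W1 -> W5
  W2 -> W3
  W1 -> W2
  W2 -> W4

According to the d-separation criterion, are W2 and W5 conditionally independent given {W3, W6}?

No — W2 and W5 are not d-separated given {W3, W6}.

Enumerating the 4 paths from W2 to W5 and testing each for blocking by {W3, W6}:
Path 1: W2 → W3 ← W1 → W5
  W3 is a collider and W3 is conditioned on, which opens it; W1 is a fork and W1 is not conditioned on — no node blocks this path, so it is active.
Path 2: W2 → W3 ← W1 → W6 ← W5
  W3 is a collider and W3 is conditioned on, which opens it; W1 is a fork and W1 is not conditioned on; W6 is a collider and W6 is conditioned on, which opens it — no node blocks this path, so it is active.
Path 3: W2 ← W1 → W5
  W1 is a fork and W1 is not conditioned on — no node blocks this path, so it is active.
Path 4: W2 ← W1 → W6 ← W5
  W1 is a fork and W1 is not conditioned on; W6 is a collider and W6 is conditioned on, which opens it — no node blocks this path, so it is active.
At least one path is unblocked, so d-separation fails.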